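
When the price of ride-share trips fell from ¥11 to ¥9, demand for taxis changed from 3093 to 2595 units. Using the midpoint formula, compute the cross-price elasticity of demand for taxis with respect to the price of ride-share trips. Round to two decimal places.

ΔQ_x = 2595 − 3093 = -498; ΔP_y = 9 − 11 = -2.
Midpoints: P̄_y = 10.00, Q̄_x = 2844.0.
ε_xy = (ΔQ_x/ΔP_y)(P̄_y/Q̄_x) = (-498/-2)(10.00/2844.0).

0.88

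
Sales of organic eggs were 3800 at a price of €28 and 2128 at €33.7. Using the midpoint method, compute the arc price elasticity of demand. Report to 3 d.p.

ΔQ = 2128 − 3800 = -1672; ΔP = 33.7 − 28 = 5.7.
Midpoints: P̄ = 30.85, Q̄ = 2964.0.
ε = (ΔQ/ΔP)(P̄/Q̄) = (-1672/5.7)(30.85/2964.0).

-3.053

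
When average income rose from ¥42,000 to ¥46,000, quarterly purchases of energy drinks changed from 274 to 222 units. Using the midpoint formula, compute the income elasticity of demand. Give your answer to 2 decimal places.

-2.31

ΔQ = -52, ΔI = 4000. Midpoints: Ī = 44,000, Q̄ = 248.0.
ε_I = (ΔQ/ΔI)(Ī/Q̄) = (-52/4000)(44000/248.0).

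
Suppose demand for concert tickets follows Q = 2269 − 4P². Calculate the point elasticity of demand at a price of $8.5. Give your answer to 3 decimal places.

-0.292

At P = 8.5, Q = 1980.
dQ/dP = −8P = -68.
ε = (dQ/dP)(P/Q) = (-68)(8.5/1980).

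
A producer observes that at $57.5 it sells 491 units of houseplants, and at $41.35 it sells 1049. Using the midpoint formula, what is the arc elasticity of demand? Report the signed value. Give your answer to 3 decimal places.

-2.218

ΔQ = 1049 − 491 = 558; ΔP = 41.35 − 57.5 = -16.15.
Midpoints: P̄ = 49.42, Q̄ = 770.0.
ε = (ΔQ/ΔP)(P̄/Q̄) = (558/-16.15)(49.42/770.0).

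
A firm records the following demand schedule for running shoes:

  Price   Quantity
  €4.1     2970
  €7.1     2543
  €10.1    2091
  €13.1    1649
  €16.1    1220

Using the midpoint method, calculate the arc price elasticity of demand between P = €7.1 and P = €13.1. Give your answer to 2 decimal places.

-0.72

At P = 7.1, Q = 2543; at P = 13.1, Q = 1649.
ΔQ = -894, ΔP = 6.0. Midpoints: P̄ = 10.10, Q̄ = 2096.0.
ε = (ΔQ/ΔP)(P̄/Q̄) = (-894/6.0)(10.10/2096.0).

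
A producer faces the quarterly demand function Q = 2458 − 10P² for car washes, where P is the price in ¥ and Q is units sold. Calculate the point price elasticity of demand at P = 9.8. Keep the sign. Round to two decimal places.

-1.28

At P = 9.8, Q = 1497.600.
dQ/dP = −20P = -196.
ε = (dQ/dP)(P/Q) = (-196)(9.8/1497.600).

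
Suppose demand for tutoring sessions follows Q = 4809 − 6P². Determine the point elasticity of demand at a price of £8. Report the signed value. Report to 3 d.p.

-0.174

At P = 8, Q = 4425.
dQ/dP = −12P = -96.
ε = (dQ/dP)(P/Q) = (-96)(8/4425).
|ε| < 1, so demand is inelastic at this price.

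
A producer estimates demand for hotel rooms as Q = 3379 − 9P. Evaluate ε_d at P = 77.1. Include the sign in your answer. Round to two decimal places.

-0.26

At P = 77.1, Q = 2685.100.
dQ/dP = −9.
ε = (dQ/dP)(P/Q) = (-9)(77.1/2685.100).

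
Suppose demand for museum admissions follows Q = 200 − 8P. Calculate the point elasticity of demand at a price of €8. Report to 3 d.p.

At P = 8, Q = 136.
dQ/dP = −8.
ε = (dQ/dP)(P/Q) = (-8)(8/136).
|ε| < 1, so demand is inelastic at this price.

-0.471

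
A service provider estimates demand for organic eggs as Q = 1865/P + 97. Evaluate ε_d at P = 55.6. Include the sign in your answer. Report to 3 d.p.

-0.257

At P = 55.6, Q = 130.543.
dQ/dP = −1865/P² = -0.603.
ε = (dQ/dP)(P/Q) = (-0.603)(55.6/130.543).
|ε| < 1, so demand is inelastic at this price.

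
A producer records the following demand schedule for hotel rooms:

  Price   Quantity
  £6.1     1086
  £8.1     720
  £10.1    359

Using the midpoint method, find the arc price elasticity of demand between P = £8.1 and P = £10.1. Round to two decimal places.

-3.04

At P = 8.1, Q = 720; at P = 10.1, Q = 359.
ΔQ = -361, ΔP = 2.0. Midpoints: P̄ = 9.10, Q̄ = 539.5.
ε = (ΔQ/ΔP)(P̄/Q̄) = (-361/2.0)(9.10/539.5).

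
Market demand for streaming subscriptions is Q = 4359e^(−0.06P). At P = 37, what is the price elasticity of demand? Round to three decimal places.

At P = 37, Q = 473.427.
dQ/dP = −0.06·4359e^(−0.06P) = −0.06Q = -28.406.
ε = (dQ/dP)(P/Q) = (-28.406)(37/473.427).

-2.220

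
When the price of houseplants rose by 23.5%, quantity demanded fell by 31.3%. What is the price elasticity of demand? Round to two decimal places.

-1.33

ε = %ΔQ / %ΔP = (-31.3)/(23.5) = -1.332.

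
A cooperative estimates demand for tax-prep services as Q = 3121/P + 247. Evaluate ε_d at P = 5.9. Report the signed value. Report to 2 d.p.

At P = 5.9, Q = 775.983.
dQ/dP = −3121/P² = -89.658.
ε = (dQ/dP)(P/Q) = (-89.658)(5.9/775.983).

-0.68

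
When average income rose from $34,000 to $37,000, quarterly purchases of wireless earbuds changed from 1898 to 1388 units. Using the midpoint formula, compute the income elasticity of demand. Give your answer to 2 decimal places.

-3.67

ΔQ = -510, ΔI = 3000. Midpoints: Ī = 35,500, Q̄ = 1643.0.
ε_I = (ΔQ/ΔI)(Ī/Q̄) = (-510/3000)(35500/1643.0).
ε_I < 0, so the good is inferior.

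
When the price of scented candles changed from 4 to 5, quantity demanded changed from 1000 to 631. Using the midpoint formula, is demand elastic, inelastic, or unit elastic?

Arc ε ≈ -2.036.
|ε| = 2.04 > 1.

elastic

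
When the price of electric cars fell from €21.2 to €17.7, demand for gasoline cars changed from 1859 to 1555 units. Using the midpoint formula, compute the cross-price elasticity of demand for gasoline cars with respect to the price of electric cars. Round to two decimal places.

ΔQ_x = 1555 − 1859 = -304; ΔP_y = 17.7 − 21.2 = -3.5.
Midpoints: P̄_y = 19.45, Q̄_x = 1707.0.
ε_xy = (ΔQ_x/ΔP_y)(P̄_y/Q̄_x) = (-304/-3.5)(19.45/1707.0).

0.99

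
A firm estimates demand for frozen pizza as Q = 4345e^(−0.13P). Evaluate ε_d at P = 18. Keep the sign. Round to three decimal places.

At P = 18, Q = 418.544.
dQ/dP = −0.13·4345e^(−0.13P) = −0.13Q = -54.411.
ε = (dQ/dP)(P/Q) = (-54.411)(18/418.544).
|ε| > 1, so demand is elastic at this price.

-2.340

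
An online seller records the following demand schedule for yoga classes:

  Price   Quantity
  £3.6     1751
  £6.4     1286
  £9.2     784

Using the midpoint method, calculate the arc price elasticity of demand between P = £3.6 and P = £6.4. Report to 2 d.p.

At P = 3.6, Q = 1751; at P = 6.4, Q = 1286.
ΔQ = -465, ΔP = 2.8. Midpoints: P̄ = 5.00, Q̄ = 1518.5.
ε = (ΔQ/ΔP)(P̄/Q̄) = (-465/2.8)(5.00/1518.5).

-0.55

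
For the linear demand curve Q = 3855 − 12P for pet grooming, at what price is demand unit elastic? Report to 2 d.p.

160.63

For linear demand Q = a − bP, ε = −bP/(a − bP). |ε| = 1 when bP = a − bP, i.e. P = a/(2b).
P = 3855/(2·12) = 3855/24 = 160.6250.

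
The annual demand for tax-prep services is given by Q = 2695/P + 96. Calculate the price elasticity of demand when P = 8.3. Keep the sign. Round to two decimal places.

At P = 8.3, Q = 420.699.
dQ/dP = −2695/P² = -39.120.
ε = (dQ/dP)(P/Q) = (-39.120)(8.3/420.699).
|ε| < 1, so demand is inelastic at this price.

-0.77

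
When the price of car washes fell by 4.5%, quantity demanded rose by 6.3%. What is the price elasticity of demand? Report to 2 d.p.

ε = %ΔQ / %ΔP = (6.3)/(-4.5) = -1.400.

-1.40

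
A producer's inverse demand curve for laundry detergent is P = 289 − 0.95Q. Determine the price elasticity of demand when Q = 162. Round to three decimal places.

At Q = 162, P = 289 − 0.95(162) = 135.10.
dP/dQ = −0.95, so dQ/dP = 1/(−0.95) = -1.053.
ε = (dQ/dP)(P/Q) = (-1.053)(135.10/162).

-0.878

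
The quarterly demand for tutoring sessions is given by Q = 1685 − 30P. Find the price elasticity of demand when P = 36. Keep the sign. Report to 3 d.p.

-1.785

At P = 36, Q = 605.
dQ/dP = −30.
ε = (dQ/dP)(P/Q) = (-30)(36/605).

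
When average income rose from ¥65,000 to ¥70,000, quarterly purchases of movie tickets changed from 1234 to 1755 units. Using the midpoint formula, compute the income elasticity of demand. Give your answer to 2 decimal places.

ΔQ = 521, ΔI = 5000. Midpoints: Ī = 67,500, Q̄ = 1494.5.
ε_I = (ΔQ/ΔI)(Ī/Q̄) = (521/5000)(67500/1494.5).
ε_I > 0, so the good is normal.

4.71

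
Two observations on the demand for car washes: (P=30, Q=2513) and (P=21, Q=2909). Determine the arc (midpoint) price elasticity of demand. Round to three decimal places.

ΔQ = 2909 − 2513 = 396; ΔP = 21 − 30 = -9.
Midpoints: P̄ = 25.50, Q̄ = 2711.0.
ε = (ΔQ/ΔP)(P̄/Q̄) = (396/-9)(25.50/2711.0).

-0.414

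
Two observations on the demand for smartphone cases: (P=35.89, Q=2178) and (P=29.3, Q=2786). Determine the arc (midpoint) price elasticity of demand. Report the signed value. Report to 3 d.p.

ΔQ = 2786 − 2178 = 608; ΔP = 29.3 − 35.89 = -6.59.
Midpoints: P̄ = 32.59, Q̄ = 2482.0.
ε = (ΔQ/ΔP)(P̄/Q̄) = (608/-6.59)(32.59/2482.0).

-1.212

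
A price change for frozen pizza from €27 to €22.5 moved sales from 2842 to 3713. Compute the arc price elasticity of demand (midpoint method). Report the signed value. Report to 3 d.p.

-1.462

ΔQ = 3713 − 2842 = 871; ΔP = 22.5 − 27 = -4.5.
Midpoints: P̄ = 24.75, Q̄ = 3277.5.
ε = (ΔQ/ΔP)(P̄/Q̄) = (871/-4.5)(24.75/3277.5).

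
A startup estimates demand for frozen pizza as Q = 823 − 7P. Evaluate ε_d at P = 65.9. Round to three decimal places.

At P = 65.9, Q = 361.700.
dQ/dP = −7.
ε = (dQ/dP)(P/Q) = (-7)(65.9/361.700).

-1.275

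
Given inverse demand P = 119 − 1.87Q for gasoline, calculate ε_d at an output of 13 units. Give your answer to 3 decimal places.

-3.895

At Q = 13, P = 119 − 1.87(13) = 94.69.
dP/dQ = −1.87, so dQ/dP = 1/(−1.87) = -0.535.
ε = (dQ/dP)(P/Q) = (-0.535)(94.69/13).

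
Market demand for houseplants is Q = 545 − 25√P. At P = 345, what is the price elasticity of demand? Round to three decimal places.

-2.879

At P = 345, Q = 80.646.
dQ/dP = −25/(2√P) = -0.673.
ε = (dQ/dP)(P/Q) = (-0.673)(345/80.646).
|ε| > 1, so demand is elastic at this price.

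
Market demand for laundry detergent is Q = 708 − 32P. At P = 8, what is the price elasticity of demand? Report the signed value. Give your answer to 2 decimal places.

At P = 8, Q = 452.
dQ/dP = −32.
ε = (dQ/dP)(P/Q) = (-32)(8/452).
|ε| < 1, so demand is inelastic at this price.

-0.57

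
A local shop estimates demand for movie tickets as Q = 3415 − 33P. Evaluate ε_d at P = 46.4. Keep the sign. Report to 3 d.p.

At P = 46.4, Q = 1883.800.
dQ/dP = −33.
ε = (dQ/dP)(P/Q) = (-33)(46.4/1883.800).

-0.813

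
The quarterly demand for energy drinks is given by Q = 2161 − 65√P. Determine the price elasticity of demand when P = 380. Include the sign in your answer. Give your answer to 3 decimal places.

At P = 380, Q = 893.917.
dQ/dP = −65/(2√P) = -1.667.
ε = (dQ/dP)(P/Q) = (-1.667)(380/893.917).
|ε| < 1, so demand is inelastic at this price.

-0.709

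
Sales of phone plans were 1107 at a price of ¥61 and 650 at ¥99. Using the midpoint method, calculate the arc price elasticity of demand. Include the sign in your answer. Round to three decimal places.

-1.095

ΔQ = 650 − 1107 = -457; ΔP = 99 − 61 = 38.
Midpoints: P̄ = 80.00, Q̄ = 878.5.
ε = (ΔQ/ΔP)(P̄/Q̄) = (-457/38)(80.00/878.5).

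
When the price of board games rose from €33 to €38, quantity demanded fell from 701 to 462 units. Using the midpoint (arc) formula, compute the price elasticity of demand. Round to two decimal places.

ΔQ = 462 − 701 = -239; ΔP = 38 − 33 = 5.
Midpoints: P̄ = 35.50, Q̄ = 581.5.
ε = (ΔQ/ΔP)(P̄/Q̄) = (-239/5)(35.50/581.5).

-2.92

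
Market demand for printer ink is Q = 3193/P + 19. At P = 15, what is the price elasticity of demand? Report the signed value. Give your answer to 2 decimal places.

-0.92

At P = 15, Q = 231.867.
dQ/dP = −3193/P² = -14.191.
ε = (dQ/dP)(P/Q) = (-14.191)(15/231.867).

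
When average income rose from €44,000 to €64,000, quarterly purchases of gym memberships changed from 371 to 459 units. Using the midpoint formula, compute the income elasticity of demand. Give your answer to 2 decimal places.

ΔQ = 88, ΔI = 20000. Midpoints: Ī = 54,000, Q̄ = 415.0.
ε_I = (ΔQ/ΔI)(Ī/Q̄) = (88/20000)(54000/415.0).

0.57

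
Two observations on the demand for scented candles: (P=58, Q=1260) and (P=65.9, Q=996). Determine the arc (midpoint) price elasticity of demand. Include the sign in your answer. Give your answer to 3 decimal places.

-1.835

ΔQ = 996 − 1260 = -264; ΔP = 65.9 − 58 = 7.9.
Midpoints: P̄ = 61.95, Q̄ = 1128.0.
ε = (ΔQ/ΔP)(P̄/Q̄) = (-264/7.9)(61.95/1128.0).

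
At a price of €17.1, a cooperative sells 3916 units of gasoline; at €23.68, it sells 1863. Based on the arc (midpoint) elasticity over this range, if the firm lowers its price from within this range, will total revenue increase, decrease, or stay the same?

Arc ε = (-2053/6.58)(20.39/2889.5) ≈ -2.202.
|ε| = 2.20 > 1, so demand is elastic. A price cut therefore raises total revenue.

increase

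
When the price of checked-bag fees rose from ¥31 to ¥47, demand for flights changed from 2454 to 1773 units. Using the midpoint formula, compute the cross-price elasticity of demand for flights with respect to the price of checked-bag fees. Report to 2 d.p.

-0.79

ΔQ_x = 1773 − 2454 = -681; ΔP_y = 47 − 31 = 16.
Midpoints: P̄_y = 39.00, Q̄_x = 2113.5.
ε_xy = (ΔQ_x/ΔP_y)(P̄_y/Q̄_x) = (-681/16)(39.00/2113.5).
ε_xy < 0, so the goods are complements.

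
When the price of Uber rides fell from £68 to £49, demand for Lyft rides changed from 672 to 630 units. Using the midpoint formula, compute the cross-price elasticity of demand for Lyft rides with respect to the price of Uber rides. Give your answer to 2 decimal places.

0.20

ΔQ_x = 630 − 672 = -42; ΔP_y = 49 − 68 = -19.
Midpoints: P̄_y = 58.50, Q̄_x = 651.0.
ε_xy = (ΔQ_x/ΔP_y)(P̄_y/Q̄_x) = (-42/-19)(58.50/651.0).
ε_xy > 0, so the goods are substitutes.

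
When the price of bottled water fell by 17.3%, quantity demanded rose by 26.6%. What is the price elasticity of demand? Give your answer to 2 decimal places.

ε = %ΔQ / %ΔP = (26.6)/(-17.3) = -1.538.

-1.54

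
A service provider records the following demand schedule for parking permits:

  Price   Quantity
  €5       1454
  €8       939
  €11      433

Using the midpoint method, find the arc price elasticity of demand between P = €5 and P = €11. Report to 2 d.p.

At P = 5, Q = 1454; at P = 11, Q = 433.
ΔQ = -1021, ΔP = 6. Midpoints: P̄ = 8.00, Q̄ = 943.5.
ε = (ΔQ/ΔP)(P̄/Q̄) = (-1021/6)(8.00/943.5).

-1.44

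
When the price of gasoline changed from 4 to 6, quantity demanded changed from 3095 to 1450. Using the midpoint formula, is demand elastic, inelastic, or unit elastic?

Arc ε ≈ -1.810.
|ε| = 1.81 > 1.

elastic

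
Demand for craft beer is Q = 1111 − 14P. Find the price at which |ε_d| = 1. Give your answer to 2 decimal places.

39.68

For linear demand Q = a − bP, ε = −bP/(a − bP). |ε| = 1 when bP = a − bP, i.e. P = a/(2b).
P = 1111/(2·14) = 1111/28 = 39.6786.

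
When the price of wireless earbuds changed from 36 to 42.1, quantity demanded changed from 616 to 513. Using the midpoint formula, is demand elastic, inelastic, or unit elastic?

elastic

Arc ε ≈ -1.168.
|ε| = 1.17 > 1.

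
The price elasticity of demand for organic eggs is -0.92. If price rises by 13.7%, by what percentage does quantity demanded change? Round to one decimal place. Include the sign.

-12.6%

%ΔQ ≈ ε × %ΔP = (-0.92)(13.7%) = -12.60%.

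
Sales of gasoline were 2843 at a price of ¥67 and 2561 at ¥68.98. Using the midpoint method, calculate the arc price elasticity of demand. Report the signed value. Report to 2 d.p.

ΔQ = 2561 − 2843 = -282; ΔP = 68.98 − 67 = 1.98.
Midpoints: P̄ = 67.99, Q̄ = 2702.0.
ε = (ΔQ/ΔP)(P̄/Q̄) = (-282/1.98)(67.99/2702.0).

-3.58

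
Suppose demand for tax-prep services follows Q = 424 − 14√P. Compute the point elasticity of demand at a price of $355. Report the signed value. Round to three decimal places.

-0.823

At P = 355, Q = 160.220.
dQ/dP = −14/(2√P) = -0.372.
ε = (dQ/dP)(P/Q) = (-0.372)(355/160.220).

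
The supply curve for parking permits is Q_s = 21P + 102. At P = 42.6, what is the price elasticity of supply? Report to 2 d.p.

At P = 42.6, Q_s = 996.60.
dQ_s/dP = 21.
ε_s = (dQ_s/dP)(P/Q_s) = (21)(42.6/996.60).

0.90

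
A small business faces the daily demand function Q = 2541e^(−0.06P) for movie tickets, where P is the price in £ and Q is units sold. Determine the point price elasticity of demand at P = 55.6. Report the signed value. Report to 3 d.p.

-3.336

At P = 55.6, Q = 90.406.
dQ/dP = −0.06·2541e^(−0.06P) = −0.06Q = -5.424.
ε = (dQ/dP)(P/Q) = (-5.424)(55.6/90.406).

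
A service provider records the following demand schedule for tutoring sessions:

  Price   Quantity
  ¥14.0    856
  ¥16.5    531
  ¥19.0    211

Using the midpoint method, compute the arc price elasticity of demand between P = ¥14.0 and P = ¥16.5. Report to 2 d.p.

At P = 14.0, Q = 856; at P = 16.5, Q = 531.
ΔQ = -325, ΔP = 2.5. Midpoints: P̄ = 15.25, Q̄ = 693.5.
ε = (ΔQ/ΔP)(P̄/Q̄) = (-325/2.5)(15.25/693.5).

-2.86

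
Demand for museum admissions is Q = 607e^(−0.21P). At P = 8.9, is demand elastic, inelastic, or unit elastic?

Q = 93.647, dQ/dP = -19.666.
ε = (dQ/dP)(P/Q) ≈ -1.869.
|ε| = 1.87 > 1.

elastic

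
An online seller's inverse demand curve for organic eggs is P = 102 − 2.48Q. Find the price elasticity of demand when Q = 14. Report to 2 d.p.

-1.94

At Q = 14, P = 102 − 2.48(14) = 67.28.
dP/dQ = −2.48, so dQ/dP = 1/(−2.48) = -0.403.
ε = (dQ/dP)(P/Q) = (-0.403)(67.28/14).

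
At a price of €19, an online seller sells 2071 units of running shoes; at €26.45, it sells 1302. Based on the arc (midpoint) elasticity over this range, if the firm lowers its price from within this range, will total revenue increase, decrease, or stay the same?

increase

Arc ε = (-769/7.45)(22.73/1686.5) ≈ -1.391.
|ε| = 1.39 > 1, so demand is elastic. A price cut therefore raises total revenue.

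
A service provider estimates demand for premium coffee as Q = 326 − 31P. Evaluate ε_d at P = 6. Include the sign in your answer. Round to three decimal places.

-1.329

At P = 6, Q = 140.
dQ/dP = −31.
ε = (dQ/dP)(P/Q) = (-31)(6/140).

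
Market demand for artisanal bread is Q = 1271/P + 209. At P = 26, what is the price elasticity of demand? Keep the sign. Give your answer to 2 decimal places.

At P = 26, Q = 257.885.
dQ/dP = −1271/P² = -1.880.
ε = (dQ/dP)(P/Q) = (-1.880)(26/257.885).

-0.19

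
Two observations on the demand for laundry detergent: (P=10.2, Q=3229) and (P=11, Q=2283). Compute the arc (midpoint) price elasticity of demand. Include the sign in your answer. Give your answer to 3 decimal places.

ΔQ = 2283 − 3229 = -946; ΔP = 11 − 10.2 = 0.8.
Midpoints: P̄ = 10.60, Q̄ = 2756.0.
ε = (ΔQ/ΔP)(P̄/Q̄) = (-946/0.8)(10.60/2756.0).

-4.548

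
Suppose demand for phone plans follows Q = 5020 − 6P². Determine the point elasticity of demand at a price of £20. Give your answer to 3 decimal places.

At P = 20, Q = 2620.
dQ/dP = −12P = -240.
ε = (dQ/dP)(P/Q) = (-240)(20/2620).
|ε| > 1, so demand is elastic at this price.

-1.832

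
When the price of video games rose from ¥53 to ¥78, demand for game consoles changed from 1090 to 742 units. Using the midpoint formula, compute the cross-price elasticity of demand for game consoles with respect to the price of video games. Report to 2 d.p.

ΔQ_x = 742 − 1090 = -348; ΔP_y = 78 − 53 = 25.
Midpoints: P̄_y = 65.50, Q̄_x = 916.0.
ε_xy = (ΔQ_x/ΔP_y)(P̄_y/Q̄_x) = (-348/25)(65.50/916.0).

-1.00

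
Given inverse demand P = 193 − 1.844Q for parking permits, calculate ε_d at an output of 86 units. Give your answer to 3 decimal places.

-0.217

At Q = 86, P = 193 − 1.844(86) = 34.42.
dP/dQ = −1.844, so dQ/dP = 1/(−1.844) = -0.542.
ε = (dQ/dP)(P/Q) = (-0.542)(34.42/86).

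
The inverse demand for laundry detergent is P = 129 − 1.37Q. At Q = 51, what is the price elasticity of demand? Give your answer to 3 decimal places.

At Q = 51, P = 129 − 1.37(51) = 59.13.
dP/dQ = −1.37, so dQ/dP = 1/(−1.37) = -0.730.
ε = (dQ/dP)(P/Q) = (-0.730)(59.13/51).

-0.846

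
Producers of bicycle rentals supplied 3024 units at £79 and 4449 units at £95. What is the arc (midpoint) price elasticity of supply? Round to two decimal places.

2.07

ΔQ = 4449 − 3024 = 1425; ΔP = 95 − 79 = 16.
Midpoints: P̄ = 87.00, Q̄ = 3736.5.
ε_s = (ΔQ/ΔP)(P̄/Q̄) = (1425/16)(87.00/3736.5).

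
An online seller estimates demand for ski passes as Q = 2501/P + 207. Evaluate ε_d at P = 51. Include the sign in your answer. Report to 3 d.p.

-0.192

At P = 51, Q = 256.039.
dQ/dP = −2501/P² = -0.962.
ε = (dQ/dP)(P/Q) = (-0.962)(51/256.039).
|ε| < 1, so demand is inelastic at this price.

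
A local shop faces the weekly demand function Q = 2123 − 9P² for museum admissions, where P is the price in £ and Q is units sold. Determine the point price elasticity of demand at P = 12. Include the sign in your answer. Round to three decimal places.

-3.134

At P = 12, Q = 827.
dQ/dP = −18P = -216.
ε = (dQ/dP)(P/Q) = (-216)(12/827).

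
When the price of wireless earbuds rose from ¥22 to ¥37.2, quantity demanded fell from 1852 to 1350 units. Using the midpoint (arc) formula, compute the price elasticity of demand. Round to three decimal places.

ΔQ = 1350 − 1852 = -502; ΔP = 37.2 − 22 = 15.2.
Midpoints: P̄ = 29.60, Q̄ = 1601.0.
ε = (ΔQ/ΔP)(P̄/Q̄) = (-502/15.2)(29.60/1601.0).

-0.611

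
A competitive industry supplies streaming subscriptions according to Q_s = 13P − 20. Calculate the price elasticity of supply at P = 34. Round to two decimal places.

At P = 34, Q_s = 422.
dQ_s/dP = 13.
ε_s = (dQ_s/dP)(P/Q_s) = (13)(34/422).

1.05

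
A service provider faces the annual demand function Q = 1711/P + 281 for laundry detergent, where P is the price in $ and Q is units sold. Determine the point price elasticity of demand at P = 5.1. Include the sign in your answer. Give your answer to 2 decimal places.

At P = 5.1, Q = 616.490.
dQ/dP = −1711/P² = -65.782.
ε = (dQ/dP)(P/Q) = (-65.782)(5.1/616.490).

-0.54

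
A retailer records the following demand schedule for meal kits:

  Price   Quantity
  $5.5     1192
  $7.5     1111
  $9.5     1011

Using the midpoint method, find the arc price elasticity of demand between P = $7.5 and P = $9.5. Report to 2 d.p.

-0.40

At P = 7.5, Q = 1111; at P = 9.5, Q = 1011.
ΔQ = -100, ΔP = 2.0. Midpoints: P̄ = 8.50, Q̄ = 1061.0.
ε = (ΔQ/ΔP)(P̄/Q̄) = (-100/2.0)(8.50/1061.0).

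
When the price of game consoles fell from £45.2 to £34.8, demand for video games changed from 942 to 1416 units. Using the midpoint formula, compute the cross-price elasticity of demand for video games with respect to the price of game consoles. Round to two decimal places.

ΔQ_x = 1416 − 942 = 474; ΔP_y = 34.8 − 45.2 = -10.4.
Midpoints: P̄_y = 40.00, Q̄_x = 1179.0.
ε_xy = (ΔQ_x/ΔP_y)(P̄_y/Q̄_x) = (474/-10.4)(40.00/1179.0).

-1.55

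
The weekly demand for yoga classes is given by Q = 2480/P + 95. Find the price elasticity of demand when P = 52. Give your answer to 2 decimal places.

At P = 52, Q = 142.692.
dQ/dP = −2480/P² = -0.917.
ε = (dQ/dP)(P/Q) = (-0.917)(52/142.692).

-0.33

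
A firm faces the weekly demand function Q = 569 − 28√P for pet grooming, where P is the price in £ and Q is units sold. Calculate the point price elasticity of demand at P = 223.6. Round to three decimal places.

-1.393

At P = 223.6, Q = 150.309.
dQ/dP = −28/(2√P) = -0.936.
ε = (dQ/dP)(P/Q) = (-0.936)(223.6/150.309).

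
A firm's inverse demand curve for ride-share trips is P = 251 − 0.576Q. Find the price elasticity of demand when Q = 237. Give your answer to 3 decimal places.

-0.839

At Q = 237, P = 251 − 0.576(237) = 114.49.
dP/dQ = −0.576, so dQ/dP = 1/(−0.576) = -1.736.
ε = (dQ/dP)(P/Q) = (-1.736)(114.49/237).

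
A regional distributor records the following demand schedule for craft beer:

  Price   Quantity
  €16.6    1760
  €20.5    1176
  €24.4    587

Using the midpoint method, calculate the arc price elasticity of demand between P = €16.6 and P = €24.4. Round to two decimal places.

At P = 16.6, Q = 1760; at P = 24.4, Q = 587.
ΔQ = -1173, ΔP = 7.8. Midpoints: P̄ = 20.50, Q̄ = 1173.5.
ε = (ΔQ/ΔP)(P̄/Q̄) = (-1173/7.8)(20.50/1173.5).

-2.63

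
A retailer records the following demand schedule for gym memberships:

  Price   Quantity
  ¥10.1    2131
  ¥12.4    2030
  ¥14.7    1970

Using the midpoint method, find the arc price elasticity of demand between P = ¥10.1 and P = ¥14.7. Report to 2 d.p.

At P = 10.1, Q = 2131; at P = 14.7, Q = 1970.
ΔQ = -161, ΔP = 4.6. Midpoints: P̄ = 12.40, Q̄ = 2050.5.
ε = (ΔQ/ΔP)(P̄/Q̄) = (-161/4.6)(12.40/2050.5).

-0.21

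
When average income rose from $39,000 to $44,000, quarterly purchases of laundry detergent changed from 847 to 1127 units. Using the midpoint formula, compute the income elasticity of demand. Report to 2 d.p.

2.35

ΔQ = 280, ΔI = 5000. Midpoints: Ī = 41,500, Q̄ = 987.0.
ε_I = (ΔQ/ΔI)(Ī/Q̄) = (280/5000)(41500/987.0).
ε_I > 0, so the good is normal.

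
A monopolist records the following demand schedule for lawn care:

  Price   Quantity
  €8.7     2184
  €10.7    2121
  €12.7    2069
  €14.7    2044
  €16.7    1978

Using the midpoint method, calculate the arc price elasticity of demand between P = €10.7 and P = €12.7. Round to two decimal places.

At P = 10.7, Q = 2121; at P = 12.7, Q = 2069.
ΔQ = -52, ΔP = 2.0. Midpoints: P̄ = 11.70, Q̄ = 2095.0.
ε = (ΔQ/ΔP)(P̄/Q̄) = (-52/2.0)(11.70/2095.0).

-0.15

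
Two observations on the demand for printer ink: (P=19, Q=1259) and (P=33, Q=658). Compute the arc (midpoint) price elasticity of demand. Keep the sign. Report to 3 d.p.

-1.164

ΔQ = 658 − 1259 = -601; ΔP = 33 − 19 = 14.
Midpoints: P̄ = 26.00, Q̄ = 958.5.
ε = (ΔQ/ΔP)(P̄/Q̄) = (-601/14)(26.00/958.5).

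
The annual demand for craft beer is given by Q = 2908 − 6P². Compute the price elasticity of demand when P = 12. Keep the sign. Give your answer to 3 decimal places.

-0.845

At P = 12, Q = 2044.
dQ/dP = −12P = -144.
ε = (dQ/dP)(P/Q) = (-144)(12/2044).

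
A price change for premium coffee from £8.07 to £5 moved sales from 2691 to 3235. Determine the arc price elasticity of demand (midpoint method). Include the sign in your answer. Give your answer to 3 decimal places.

ΔQ = 3235 − 2691 = 544; ΔP = 5 − 8.07 = -3.07.
Midpoints: P̄ = 6.54, Q̄ = 2963.0.
ε = (ΔQ/ΔP)(P̄/Q̄) = (544/-3.07)(6.54/2963.0).

-0.391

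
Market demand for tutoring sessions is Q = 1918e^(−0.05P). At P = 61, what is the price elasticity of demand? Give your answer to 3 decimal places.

-3.050

At P = 61, Q = 90.834.
dQ/dP = −0.05·1918e^(−0.05P) = −0.05Q = -4.542.
ε = (dQ/dP)(P/Q) = (-4.542)(61/90.834).
|ε| > 1, so demand is elastic at this price.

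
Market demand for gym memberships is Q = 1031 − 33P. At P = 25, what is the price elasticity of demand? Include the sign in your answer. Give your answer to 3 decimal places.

At P = 25, Q = 206.
dQ/dP = −33.
ε = (dQ/dP)(P/Q) = (-33)(25/206).

-4.005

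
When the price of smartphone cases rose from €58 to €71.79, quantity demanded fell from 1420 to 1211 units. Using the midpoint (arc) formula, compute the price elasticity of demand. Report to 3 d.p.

-0.748

ΔQ = 1211 − 1420 = -209; ΔP = 71.79 − 58 = 13.79.
Midpoints: P̄ = 64.90, Q̄ = 1315.5.
ε = (ΔQ/ΔP)(P̄/Q̄) = (-209/13.79)(64.90/1315.5).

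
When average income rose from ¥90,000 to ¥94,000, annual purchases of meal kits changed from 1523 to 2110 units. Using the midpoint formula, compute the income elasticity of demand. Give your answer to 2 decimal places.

7.43

ΔQ = 587, ΔI = 4000. Midpoints: Ī = 92,000, Q̄ = 1816.5.
ε_I = (ΔQ/ΔI)(Ī/Q̄) = (587/4000)(92000/1816.5).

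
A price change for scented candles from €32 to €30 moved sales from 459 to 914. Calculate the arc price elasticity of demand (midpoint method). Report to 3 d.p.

-10.273

ΔQ = 914 − 459 = 455; ΔP = 30 − 32 = -2.
Midpoints: P̄ = 31.00, Q̄ = 686.5.
ε = (ΔQ/ΔP)(P̄/Q̄) = (455/-2)(31.00/686.5).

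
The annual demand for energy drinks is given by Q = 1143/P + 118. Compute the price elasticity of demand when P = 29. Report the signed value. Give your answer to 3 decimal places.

-0.250

At P = 29, Q = 157.414.
dQ/dP = −1143/P² = -1.359.
ε = (dQ/dP)(P/Q) = (-1.359)(29/157.414).
|ε| < 1, so demand is inelastic at this price.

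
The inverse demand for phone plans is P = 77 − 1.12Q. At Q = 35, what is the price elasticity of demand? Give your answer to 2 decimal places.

-0.96

At Q = 35, P = 77 − 1.12(35) = 37.80.
dP/dQ = −1.12, so dQ/dP = 1/(−1.12) = -0.893.
ε = (dQ/dP)(P/Q) = (-0.893)(37.80/35).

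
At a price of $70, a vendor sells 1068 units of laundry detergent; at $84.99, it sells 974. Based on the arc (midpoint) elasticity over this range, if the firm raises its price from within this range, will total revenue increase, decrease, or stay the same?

Arc ε = (-94/14.99)(77.50/1021.0) ≈ -0.476.
|ε| = 0.48 < 1, so demand is inelastic. A price rise therefore raises total revenue.

increase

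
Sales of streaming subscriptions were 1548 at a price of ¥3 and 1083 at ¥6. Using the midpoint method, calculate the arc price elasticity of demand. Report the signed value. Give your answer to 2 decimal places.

ΔQ = 1083 − 1548 = -465; ΔP = 6 − 3 = 3.
Midpoints: P̄ = 4.50, Q̄ = 1315.5.
ε = (ΔQ/ΔP)(P̄/Q̄) = (-465/3)(4.50/1315.5).

-0.53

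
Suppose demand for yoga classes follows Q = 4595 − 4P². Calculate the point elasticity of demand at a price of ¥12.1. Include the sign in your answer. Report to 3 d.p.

At P = 12.1, Q = 4009.360.
dQ/dP = −8P = -96.800.
ε = (dQ/dP)(P/Q) = (-96.800)(12.1/4009.360).

-0.292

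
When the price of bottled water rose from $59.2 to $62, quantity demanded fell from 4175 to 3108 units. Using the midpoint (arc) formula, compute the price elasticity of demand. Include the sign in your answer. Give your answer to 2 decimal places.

-6.34

ΔQ = 3108 − 4175 = -1067; ΔP = 62 − 59.2 = 2.8.
Midpoints: P̄ = 60.60, Q̄ = 3641.5.
ε = (ΔQ/ΔP)(P̄/Q̄) = (-1067/2.8)(60.60/3641.5).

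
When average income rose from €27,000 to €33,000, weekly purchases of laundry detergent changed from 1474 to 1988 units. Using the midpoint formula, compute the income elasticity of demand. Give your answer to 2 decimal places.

ΔQ = 514, ΔI = 6000. Midpoints: Ī = 30,000, Q̄ = 1731.0.
ε_I = (ΔQ/ΔI)(Ī/Q̄) = (514/6000)(30000/1731.0).
ε_I > 0, so the good is normal.

1.48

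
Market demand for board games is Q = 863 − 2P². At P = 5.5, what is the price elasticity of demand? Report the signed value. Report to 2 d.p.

-0.15

At P = 5.5, Q = 802.500.
dQ/dP = −4P = -22.
ε = (dQ/dP)(P/Q) = (-22)(5.5/802.500).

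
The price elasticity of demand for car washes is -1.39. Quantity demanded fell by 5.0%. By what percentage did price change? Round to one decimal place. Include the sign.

3.6%

%ΔP ≈ %ΔQ / ε = (-5.0%)/(-1.39) = 3.60%.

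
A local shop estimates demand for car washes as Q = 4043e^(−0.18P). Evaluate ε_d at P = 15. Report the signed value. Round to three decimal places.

At P = 15, Q = 271.712.
dQ/dP = −0.18·4043e^(−0.18P) = −0.18Q = -48.908.
ε = (dQ/dP)(P/Q) = (-48.908)(15/271.712).

-2.700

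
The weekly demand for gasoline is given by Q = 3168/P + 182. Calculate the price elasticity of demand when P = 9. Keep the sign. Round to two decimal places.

At P = 9, Q = 534.
dQ/dP = −3168/P² = -39.111.
ε = (dQ/dP)(P/Q) = (-39.111)(9/534).

-0.66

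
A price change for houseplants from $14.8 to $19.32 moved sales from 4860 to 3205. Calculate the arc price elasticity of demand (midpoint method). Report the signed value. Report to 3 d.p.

-1.549

ΔQ = 3205 − 4860 = -1655; ΔP = 19.32 − 14.8 = 4.52.
Midpoints: P̄ = 17.06, Q̄ = 4032.5.
ε = (ΔQ/ΔP)(P̄/Q̄) = (-1655/4.52)(17.06/4032.5).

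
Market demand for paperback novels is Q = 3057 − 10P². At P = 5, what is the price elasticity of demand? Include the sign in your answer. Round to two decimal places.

-0.18

At P = 5, Q = 2807.
dQ/dP = −20P = -100.
ε = (dQ/dP)(P/Q) = (-100)(5/2807).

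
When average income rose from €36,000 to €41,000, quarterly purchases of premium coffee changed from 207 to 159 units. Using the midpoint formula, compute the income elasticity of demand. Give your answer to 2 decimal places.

-2.02

ΔQ = -48, ΔI = 5000. Midpoints: Ī = 38,500, Q̄ = 183.0.
ε_I = (ΔQ/ΔI)(Ī/Q̄) = (-48/5000)(38500/183.0).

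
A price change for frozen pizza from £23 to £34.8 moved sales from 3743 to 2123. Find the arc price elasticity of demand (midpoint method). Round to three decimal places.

-1.353

ΔQ = 2123 − 3743 = -1620; ΔP = 34.8 − 23 = 11.8.
Midpoints: P̄ = 28.90, Q̄ = 2933.0.
ε = (ΔQ/ΔP)(P̄/Q̄) = (-1620/11.8)(28.90/2933.0).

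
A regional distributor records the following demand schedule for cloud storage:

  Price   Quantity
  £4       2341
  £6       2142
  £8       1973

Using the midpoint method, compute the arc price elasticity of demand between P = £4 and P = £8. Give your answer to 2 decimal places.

-0.26

At P = 4, Q = 2341; at P = 8, Q = 1973.
ΔQ = -368, ΔP = 4. Midpoints: P̄ = 6.00, Q̄ = 2157.0.
ε = (ΔQ/ΔP)(P̄/Q̄) = (-368/4)(6.00/2157.0).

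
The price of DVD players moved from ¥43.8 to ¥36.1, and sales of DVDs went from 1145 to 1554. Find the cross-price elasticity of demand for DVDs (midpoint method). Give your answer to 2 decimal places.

-1.57

ΔQ_x = 1554 − 1145 = 409; ΔP_y = 36.1 − 43.8 = -7.7.
Midpoints: P̄_y = 39.95, Q̄_x = 1349.5.
ε_xy = (ΔQ_x/ΔP_y)(P̄_y/Q̄_x) = (409/-7.7)(39.95/1349.5).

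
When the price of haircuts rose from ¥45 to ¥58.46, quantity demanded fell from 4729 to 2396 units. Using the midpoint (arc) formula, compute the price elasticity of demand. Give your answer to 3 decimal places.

-2.517

ΔQ = 2396 − 4729 = -2333; ΔP = 58.46 − 45 = 13.46.
Midpoints: P̄ = 51.73, Q̄ = 3562.5.
ε = (ΔQ/ΔP)(P̄/Q̄) = (-2333/13.46)(51.73/3562.5).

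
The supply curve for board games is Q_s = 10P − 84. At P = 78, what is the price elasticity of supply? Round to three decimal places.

At P = 78, Q_s = 696.
dQ_s/dP = 10.
ε_s = (dQ_s/dP)(P/Q_s) = (10)(78/696).

1.121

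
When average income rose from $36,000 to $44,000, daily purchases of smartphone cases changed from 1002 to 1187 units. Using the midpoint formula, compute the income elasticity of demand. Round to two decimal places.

0.85

ΔQ = 185, ΔI = 8000. Midpoints: Ī = 40,000, Q̄ = 1094.5.
ε_I = (ΔQ/ΔI)(Ī/Q̄) = (185/8000)(40000/1094.5).
ε_I > 0, so the good is normal.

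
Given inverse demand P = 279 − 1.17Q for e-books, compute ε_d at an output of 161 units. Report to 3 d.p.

-0.481

At Q = 161, P = 279 − 1.17(161) = 90.63.
dP/dQ = −1.17, so dQ/dP = 1/(−1.17) = -0.855.
ε = (dQ/dP)(P/Q) = (-0.855)(90.63/161).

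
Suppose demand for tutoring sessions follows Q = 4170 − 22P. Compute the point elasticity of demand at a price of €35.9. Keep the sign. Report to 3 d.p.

-0.234

At P = 35.9, Q = 3380.200.
dQ/dP = −22.
ε = (dQ/dP)(P/Q) = (-22)(35.9/3380.200).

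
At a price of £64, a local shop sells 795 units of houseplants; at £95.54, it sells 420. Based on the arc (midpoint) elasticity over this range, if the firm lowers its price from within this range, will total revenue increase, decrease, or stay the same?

increase

Arc ε = (-375/31.54)(79.77/607.5) ≈ -1.561.
|ε| = 1.56 > 1, so demand is elastic. A price cut therefore raises total revenue.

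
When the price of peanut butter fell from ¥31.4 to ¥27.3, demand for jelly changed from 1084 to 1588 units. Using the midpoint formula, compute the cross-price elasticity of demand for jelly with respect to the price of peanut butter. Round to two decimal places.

ΔQ_x = 1588 − 1084 = 504; ΔP_y = 27.3 − 31.4 = -4.1.
Midpoints: P̄_y = 29.35, Q̄_x = 1336.0.
ε_xy = (ΔQ_x/ΔP_y)(P̄_y/Q̄_x) = (504/-4.1)(29.35/1336.0).
ε_xy < 0, so the goods are complements.

-2.70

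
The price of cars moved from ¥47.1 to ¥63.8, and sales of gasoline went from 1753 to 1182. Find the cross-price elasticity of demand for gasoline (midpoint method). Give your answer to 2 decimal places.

-1.29

ΔQ_x = 1182 − 1753 = -571; ΔP_y = 63.8 − 47.1 = 16.7.
Midpoints: P̄_y = 55.45, Q̄_x = 1467.5.
ε_xy = (ΔQ_x/ΔP_y)(P̄_y/Q̄_x) = (-571/16.7)(55.45/1467.5).
ε_xy < 0, so the goods are complements.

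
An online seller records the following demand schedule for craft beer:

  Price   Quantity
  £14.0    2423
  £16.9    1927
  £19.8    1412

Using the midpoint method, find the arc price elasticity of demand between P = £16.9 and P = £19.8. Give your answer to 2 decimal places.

At P = 16.9, Q = 1927; at P = 19.8, Q = 1412.
ΔQ = -515, ΔP = 2.9. Midpoints: P̄ = 18.35, Q̄ = 1669.5.
ε = (ΔQ/ΔP)(P̄/Q̄) = (-515/2.9)(18.35/1669.5).

-1.95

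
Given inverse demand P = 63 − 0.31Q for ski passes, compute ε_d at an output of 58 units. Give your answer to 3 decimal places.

At Q = 58, P = 63 − 0.31(58) = 45.02.
dP/dQ = −0.31, so dQ/dP = 1/(−0.31) = -3.226.
ε = (dQ/dP)(P/Q) = (-3.226)(45.02/58).

-2.504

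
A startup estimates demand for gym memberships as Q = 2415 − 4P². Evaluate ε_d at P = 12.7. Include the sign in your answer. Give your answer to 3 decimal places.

At P = 12.7, Q = 1769.840.
dQ/dP = −8P = -101.600.
ε = (dQ/dP)(P/Q) = (-101.600)(12.7/1769.840).
|ε| < 1, so demand is inelastic at this price.

-0.729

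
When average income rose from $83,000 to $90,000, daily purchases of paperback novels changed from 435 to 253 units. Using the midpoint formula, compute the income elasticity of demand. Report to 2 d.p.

-6.54

ΔQ = -182, ΔI = 7000. Midpoints: Ī = 86,500, Q̄ = 344.0.
ε_I = (ΔQ/ΔI)(Ī/Q̄) = (-182/7000)(86500/344.0).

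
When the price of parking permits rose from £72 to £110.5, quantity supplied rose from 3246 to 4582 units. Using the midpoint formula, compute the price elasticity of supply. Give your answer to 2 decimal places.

ΔQ = 4582 − 3246 = 1336; ΔP = 110.5 − 72 = 38.5.
Midpoints: P̄ = 91.25, Q̄ = 3914.0.
ε_s = (ΔQ/ΔP)(P̄/Q̄) = (1336/38.5)(91.25/3914.0).

0.81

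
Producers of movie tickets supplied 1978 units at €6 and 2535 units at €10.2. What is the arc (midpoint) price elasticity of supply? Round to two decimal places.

ΔQ = 2535 − 1978 = 557; ΔP = 10.2 − 6 = 4.2.
Midpoints: P̄ = 8.10, Q̄ = 2256.5.
ε_s = (ΔQ/ΔP)(P̄/Q̄) = (557/4.2)(8.10/2256.5).

0.48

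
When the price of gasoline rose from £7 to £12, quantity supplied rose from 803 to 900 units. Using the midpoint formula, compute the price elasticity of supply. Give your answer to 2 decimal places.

0.22

ΔQ = 900 − 803 = 97; ΔP = 12 − 7 = 5.
Midpoints: P̄ = 9.50, Q̄ = 851.5.
ε_s = (ΔQ/ΔP)(P̄/Q̄) = (97/5)(9.50/851.5).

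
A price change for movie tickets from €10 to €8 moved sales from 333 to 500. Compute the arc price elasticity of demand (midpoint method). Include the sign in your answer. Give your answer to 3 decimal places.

ΔQ = 500 − 333 = 167; ΔP = 8 − 10 = -2.
Midpoints: P̄ = 9.00, Q̄ = 416.5.
ε = (ΔQ/ΔP)(P̄/Q̄) = (167/-2)(9.00/416.5).

-1.804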